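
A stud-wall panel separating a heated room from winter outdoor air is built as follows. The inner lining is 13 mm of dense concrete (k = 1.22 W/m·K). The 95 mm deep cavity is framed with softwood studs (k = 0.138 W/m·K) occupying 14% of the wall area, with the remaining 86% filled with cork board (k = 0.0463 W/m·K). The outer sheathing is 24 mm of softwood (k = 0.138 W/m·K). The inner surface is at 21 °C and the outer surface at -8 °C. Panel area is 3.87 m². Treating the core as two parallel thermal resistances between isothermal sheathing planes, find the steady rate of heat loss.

Q ≈ 62.7 W

Sheathing layers in series; stud and cavity paths in parallel between them.
R_inner = 0.013/(1.22×3.87) = 0.002753 K/W
R_stud  = 0.095/(0.138×0.14×3.87) = 1.271 K/W
R_cav   = 0.095/(0.0463×0.86×3.87) = 0.6165 K/W
1/R_core = 1/R_stud + 1/R_cav → R_core = 0.4151 K/W
R_outer = 0.024/(0.138×3.87) = 0.04494 K/W
R_total = 0.4628 K/W
Q = ΔT/R_total = 29/0.4628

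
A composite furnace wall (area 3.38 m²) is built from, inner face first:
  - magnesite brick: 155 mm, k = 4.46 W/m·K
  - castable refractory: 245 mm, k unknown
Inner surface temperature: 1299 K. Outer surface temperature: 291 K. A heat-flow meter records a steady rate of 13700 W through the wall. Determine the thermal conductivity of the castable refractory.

Model the wall as resistances in series:
R_magnesite brick = L/(kA) = 0.155/(4.46×3.38) = 0.01028 K/W
Sum of known resistances R_other = 0.01028 K/W
Total R = ΔT/Q = 1008/13700 = 0.07358 K/W
R_castable refractory = R_total − R_other = 0.06329 K/W
k = L/(R·A) = 0.245/(0.06329×3.38)

k ≈ 1.15 W/(m·K)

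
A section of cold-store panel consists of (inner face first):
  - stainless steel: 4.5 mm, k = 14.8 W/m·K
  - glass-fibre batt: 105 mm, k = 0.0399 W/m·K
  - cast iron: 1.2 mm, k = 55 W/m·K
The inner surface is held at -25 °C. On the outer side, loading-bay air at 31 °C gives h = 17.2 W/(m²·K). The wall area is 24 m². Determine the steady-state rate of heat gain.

Thermal resistances in series:
R_stainless steel = L/(kA) = 0.0045/(14.8×24) = 1.267×10^-5 K/W
R_glass-fibre batt = L/(kA) = 0.105/(0.0399×24) = 0.1096 K/W
R_cast iron = L/(kA) = 0.0012/(55×24) = 9.091×10^-7 K/W
R_outer film = 1/(h_o·A) = 1/(17.2×24) = 0.002422 K/W
R_total = 0.1121 K/W
Q = ΔT / R_total = 56 / 0.1121

Q ≈ 500 W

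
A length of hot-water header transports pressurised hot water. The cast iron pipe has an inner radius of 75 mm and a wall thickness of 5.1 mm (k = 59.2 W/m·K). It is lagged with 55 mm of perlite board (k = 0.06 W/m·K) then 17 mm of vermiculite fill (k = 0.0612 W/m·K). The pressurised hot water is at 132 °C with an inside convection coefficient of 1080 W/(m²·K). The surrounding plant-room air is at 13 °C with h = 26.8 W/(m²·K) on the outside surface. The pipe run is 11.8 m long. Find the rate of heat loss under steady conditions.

Treating each annulus and film as a series resistance:
R_inner film = 1/(h_i·2πr₁L) = 1/(1080×2π×0.075×11.8) = 1.665×10^-4 K/W
R_cast iron pipe wall = ln(80.1/75)/(2π×59.2×11.8) = 1.499×10^-5 K/W
R_perlite board = ln(135.1/80.1)/(2π×0.06×11.8) = 0.1175 K/W
R_vermiculite fill = ln(152.1/135.1)/(2π×0.0612×11.8) = 0.02612 K/W
R_outer film = 1/(h_o·2πr_oL) = 1/(26.8×2π×0.1521×11.8) = 0.003309 K/W
R_total = 0.1471 K/W
Q = ΔT/R_total = 119/0.1471

Q ≈ 809 W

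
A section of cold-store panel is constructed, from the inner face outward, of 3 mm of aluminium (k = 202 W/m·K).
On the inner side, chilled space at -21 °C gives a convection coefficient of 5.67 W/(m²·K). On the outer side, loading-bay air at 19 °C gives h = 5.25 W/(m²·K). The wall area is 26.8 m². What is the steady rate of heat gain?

Q ≈ 2920 W

Treating each layer as a thermal resistance in series:
R_inner film = 1/(h_i·A) = 1/(5.67×26.8) = 0.006581 K/W
R_aluminium = L/(kA) = 0.003/(202×26.8) = 5.542×10^-7 K/W
R_outer film = 1/(h_o·A) = 1/(5.25×26.8) = 0.007107 K/W
R_total = 0.01369 K/W
Q = ΔT / R_total = 40 / 0.01369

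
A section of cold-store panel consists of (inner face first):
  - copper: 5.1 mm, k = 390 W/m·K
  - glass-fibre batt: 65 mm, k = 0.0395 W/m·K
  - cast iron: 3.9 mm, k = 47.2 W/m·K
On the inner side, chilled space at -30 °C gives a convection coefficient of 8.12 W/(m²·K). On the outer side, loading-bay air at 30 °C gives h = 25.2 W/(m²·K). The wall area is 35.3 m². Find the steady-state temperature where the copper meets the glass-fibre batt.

T ≈ -25.9 °C

Model the wall as resistances in series:
R_inner film = 1/(h_i·A) = 1/(8.12×35.3) = 0.003489 K/W
R_copper = L/(kA) = 0.0051/(390×35.3) = 3.705×10^-7 K/W
R_glass-fibre batt = L/(kA) = 0.065/(0.0395×35.3) = 0.04662 K/W
R_cast iron = L/(kA) = 0.0039/(47.2×35.3) = 2.341×10^-6 K/W
R_outer film = 1/(h_o·A) = 1/(25.2×35.3) = 0.001124 K/W
R_total = 0.05123 K/W;  Q = ΔT/R_total = 60/0.05123 = 1171 W
T_interface = T_inner + Q·ΣR(inner→interface) = -30 + 1170×0.003489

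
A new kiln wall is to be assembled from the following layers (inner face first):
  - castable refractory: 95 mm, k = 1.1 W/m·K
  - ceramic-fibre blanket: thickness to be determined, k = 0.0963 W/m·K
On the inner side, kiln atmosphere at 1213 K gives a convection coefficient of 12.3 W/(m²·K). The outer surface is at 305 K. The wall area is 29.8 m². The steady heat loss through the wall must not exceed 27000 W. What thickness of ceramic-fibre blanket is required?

L ≈ 80.4 mm

Model the wall as resistances in series:
R_inner film = 1/(h_i·A) = 1/(12.3×29.8) = 0.002728 K/W
R_castable refractory = L/(kA) = 0.095/(1.1×29.8) = 0.002898 K/W
Sum of the known resistances R_other = 0.005626 K/W
Required total resistance R_tot = ΔT/Q_allow = 908/27000 = 0.03363 K/W
R_ceramic-fibre blanket = R_tot − R_other = 0.028 K/W
L = R·k·A = 0.028×0.0963×29.8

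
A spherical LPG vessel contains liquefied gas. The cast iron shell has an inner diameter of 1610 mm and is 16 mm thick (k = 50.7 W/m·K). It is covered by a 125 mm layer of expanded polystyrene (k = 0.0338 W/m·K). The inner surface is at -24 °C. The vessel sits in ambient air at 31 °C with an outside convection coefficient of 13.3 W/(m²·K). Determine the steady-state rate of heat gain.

For a spherical shell R = (1/r₁ − 1/r₂)/(4πk); film R = 1/(h·4πr²). In series:
R_cast iron shell = (1/0.805 − 1/0.821)/(4π×50.7) = 3.8×10^-5 K/W
R_expanded polystyrene = (1/0.821 − 1/0.946)/(4π×0.0338) = 0.3789 K/W
R_outer film = 1/(h·4πr_o²) = 1/(13.3×4π×0.946²) = 0.006686 K/W
R_total = 0.3856 K/W
Q = ΔT/R_total = 55/0.3856

Q ≈ 143 W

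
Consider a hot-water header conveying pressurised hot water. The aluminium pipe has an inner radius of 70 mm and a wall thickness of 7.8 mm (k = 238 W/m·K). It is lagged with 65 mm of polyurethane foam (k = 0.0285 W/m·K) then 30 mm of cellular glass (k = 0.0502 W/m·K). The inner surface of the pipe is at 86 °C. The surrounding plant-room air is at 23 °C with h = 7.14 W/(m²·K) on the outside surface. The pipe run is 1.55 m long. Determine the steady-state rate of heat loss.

Q ≈ 23.7 W

Per-layer cylindrical resistances, series-summed:
R_aluminium pipe wall = ln(77.8/70)/(2π×238×1.55) = 4.558×10^-5 K/W
R_polyurethane foam = ln(142.8/77.8)/(2π×0.0285×1.55) = 2.188 K/W
R_cellular glass = ln(172.8/142.8)/(2π×0.0502×1.55) = 0.39 K/W
R_outer film = 1/(h_o·2πr_oL) = 1/(7.14×2π×0.1728×1.55) = 0.08322 K/W
R_total = 2.661 K/W
Q = ΔT/R_total = 63/2.661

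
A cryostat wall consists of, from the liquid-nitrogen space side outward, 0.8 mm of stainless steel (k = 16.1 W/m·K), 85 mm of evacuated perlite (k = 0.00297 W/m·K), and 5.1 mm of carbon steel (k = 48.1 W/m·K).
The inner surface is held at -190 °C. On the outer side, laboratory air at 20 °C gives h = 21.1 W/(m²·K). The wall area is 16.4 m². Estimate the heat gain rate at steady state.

Series thermal resistances:
R_stainless steel = L/(kA) = 0.0008/(16.1×16.4) = 3.03×10^-6 K/W
R_evacuated perlite = L/(kA) = 0.085/(0.00297×16.4) = 1.745 K/W
R_carbon steel = L/(kA) = 0.0051/(48.1×16.4) = 6.465×10^-6 K/W
R_outer film = 1/(h_o·A) = 1/(21.1×16.4) = 0.00289 K/W
R_total = 1.748 K/W
Q = ΔT / R_total = 210 / 1.748

Q ≈ 120 W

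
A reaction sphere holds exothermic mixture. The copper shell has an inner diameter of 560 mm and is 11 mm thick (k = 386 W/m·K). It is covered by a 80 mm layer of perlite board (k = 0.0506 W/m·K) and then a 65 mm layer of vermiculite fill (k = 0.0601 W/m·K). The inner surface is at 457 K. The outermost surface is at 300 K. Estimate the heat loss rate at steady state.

Radial (spherical) resistances in series:
R_copper shell = (1/0.28 − 1/0.291)/(4π×386) = 2.783×10^-5 K/W
R_perlite board = (1/0.291 − 1/0.371)/(4π×0.0506) = 1.165 K/W
R_vermiculite fill = (1/0.371 − 1/0.436)/(4π×0.0601) = 0.5321 K/W
R_total = 1.697 K/W
Q = ΔT/R_total = 157/1.697

Q ≈ 92.5 W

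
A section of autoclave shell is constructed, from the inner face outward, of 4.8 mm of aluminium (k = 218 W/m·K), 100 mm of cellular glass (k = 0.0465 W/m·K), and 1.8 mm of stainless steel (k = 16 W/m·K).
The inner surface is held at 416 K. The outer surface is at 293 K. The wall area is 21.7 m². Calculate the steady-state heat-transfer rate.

Q ≈ 1240 W

Series thermal resistances:
R_aluminium = L/(kA) = 0.0048/(218×21.7) = 1.015×10^-6 K/W
R_cellular glass = L/(kA) = 0.1/(0.0465×21.7) = 0.0991 K/W
R_stainless steel = L/(kA) = 0.0018/(16×21.7) = 5.184×10^-6 K/W
R_total = 0.09911 K/W
Q = ΔT / R_total = 123 / 0.09911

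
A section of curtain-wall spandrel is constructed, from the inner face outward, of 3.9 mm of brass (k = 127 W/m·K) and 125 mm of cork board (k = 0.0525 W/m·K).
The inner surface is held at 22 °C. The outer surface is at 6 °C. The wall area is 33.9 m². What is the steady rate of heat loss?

Treating each layer as a thermal resistance in series:
R_brass = L/(kA) = 0.0039/(127×33.9) = 9.059×10^-7 K/W
R_cork board = L/(kA) = 0.125/(0.0525×33.9) = 0.07023 K/W
R_total = 0.07024 K/W
Q = ΔT / R_total = 16 / 0.07024

Q ≈ 228 W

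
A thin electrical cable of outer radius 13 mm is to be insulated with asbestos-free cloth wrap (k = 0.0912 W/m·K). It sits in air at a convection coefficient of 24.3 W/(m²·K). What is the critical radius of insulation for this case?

r_cr ≈ 3.75 mm

For a cylinder r_cr = k/h = 0.0912/24.3
r_cr = 3.75 mm; since the bare radius (13 mm) is above r_cr, any added insulation will reduce heat loss.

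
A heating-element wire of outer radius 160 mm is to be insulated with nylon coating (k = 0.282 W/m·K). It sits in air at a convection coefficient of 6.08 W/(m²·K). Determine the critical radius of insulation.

For a cylinder r_cr = k/h = 0.282/6.08
r_cr = 46.4 mm; since the bare radius (160 mm) is above r_cr, any added insulation will reduce heat loss.

r_cr ≈ 46.4 mm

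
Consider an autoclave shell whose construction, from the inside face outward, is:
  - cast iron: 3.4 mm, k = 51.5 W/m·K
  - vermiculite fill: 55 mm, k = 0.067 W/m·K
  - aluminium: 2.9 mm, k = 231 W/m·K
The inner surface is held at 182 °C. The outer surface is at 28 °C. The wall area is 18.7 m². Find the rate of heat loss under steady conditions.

Using the resistance-network approach (series):
R_cast iron = L/(kA) = 0.0034/(51.5×18.7) = 3.53×10^-6 K/W
R_vermiculite fill = L/(kA) = 0.055/(0.067×18.7) = 0.0439 K/W
R_aluminium = L/(kA) = 0.0029/(231×18.7) = 6.713×10^-7 K/W
R_total = 0.0439 K/W
Q = ΔT / R_total = 154 / 0.0439

Q ≈ 3510 W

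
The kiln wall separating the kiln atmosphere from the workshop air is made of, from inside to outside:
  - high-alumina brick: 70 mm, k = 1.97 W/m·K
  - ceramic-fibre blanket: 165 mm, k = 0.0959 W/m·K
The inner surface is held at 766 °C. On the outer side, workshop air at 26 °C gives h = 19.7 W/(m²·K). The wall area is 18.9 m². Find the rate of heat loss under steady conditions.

Model the wall as resistances in series:
R_high-alumina brick = L/(kA) = 0.07/(1.97×18.9) = 0.00188 K/W
R_ceramic-fibre blanket = L/(kA) = 0.165/(0.0959×18.9) = 0.09103 K/W
R_outer film = 1/(h_o·A) = 1/(19.7×18.9) = 0.002686 K/W
R_total = 0.0956 K/W
Q = ΔT / R_total = 740 / 0.0956

Q ≈ 7740 W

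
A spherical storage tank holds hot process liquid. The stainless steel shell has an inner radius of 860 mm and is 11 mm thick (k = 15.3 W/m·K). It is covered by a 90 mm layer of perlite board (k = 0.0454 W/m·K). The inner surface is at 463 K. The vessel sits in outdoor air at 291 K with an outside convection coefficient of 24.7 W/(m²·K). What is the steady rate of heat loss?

Radial (spherical) resistances in series:
R_stainless steel shell = (1/0.86 − 1/0.871)/(4π×15.3) = 7.638×10^-5 K/W
R_perlite board = (1/0.871 − 1/0.961)/(4π×0.0454) = 0.1885 K/W
R_outer film = 1/(h·4πr_o²) = 1/(24.7×4π×0.961²) = 0.003489 K/W
R_total = 0.192 K/W
Q = ΔT/R_total = 172/0.192

Q ≈ 896 W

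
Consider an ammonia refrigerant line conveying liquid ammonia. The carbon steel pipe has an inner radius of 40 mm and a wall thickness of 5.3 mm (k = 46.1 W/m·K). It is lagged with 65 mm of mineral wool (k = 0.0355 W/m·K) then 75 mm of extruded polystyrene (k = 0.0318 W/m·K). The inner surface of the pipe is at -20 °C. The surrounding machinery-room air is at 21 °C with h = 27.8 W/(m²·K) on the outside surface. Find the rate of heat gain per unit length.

q′ ≈ 6.2 W/m

Cylindrical conduction, so R = ln(r₂/r₁)/(2πkL) per layer, in series:
R_carbon steel pipe wall = ln(45.3/40)/(2π×46.1×1) = 4.296×10^-4 K/W
R_mineral wool = ln(110.3/45.3)/(2π×0.0355×1) = 3.99 K/W
R_extruded polystyrene = ln(185.3/110.3)/(2π×0.0318×1) = 2.596 K/W
R_outer film = 1/(h_o·2πr_oL) = 1/(27.8×2π×0.1853×1) = 0.0309 K/W
R_total = 6.617 K/W
Q = ΔT/R_total = 41/6.617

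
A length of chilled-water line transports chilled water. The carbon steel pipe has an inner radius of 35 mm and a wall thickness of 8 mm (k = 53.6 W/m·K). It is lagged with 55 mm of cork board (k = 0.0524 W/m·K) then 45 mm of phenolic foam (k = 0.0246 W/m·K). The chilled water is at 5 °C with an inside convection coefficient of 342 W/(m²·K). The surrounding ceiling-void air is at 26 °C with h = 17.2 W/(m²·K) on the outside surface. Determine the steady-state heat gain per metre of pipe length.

Radial resistances (cylindrical: R_cond = ln(r_o/r_i)/(2πkL), R_conv = 1/(h·2πrL)):
R_inner film = 1/(h_i·2πr₁L) = 1/(342×2π×0.035×1) = 0.0133 K/W
R_carbon steel pipe wall = ln(43/35)/(2π×53.6×1) = 6.112×10^-4 K/W
R_cork board = ln(98/43)/(2π×0.0524×1) = 2.502 K/W
R_phenolic foam = ln(143/98)/(2π×0.0246×1) = 2.445 K/W
R_outer film = 1/(h_o·2πr_oL) = 1/(17.2×2π×0.143×1) = 0.06471 K/W
R_total = 5.025 K/W
Q = ΔT/R_total = 21/5.025

q′ ≈ 4.18 W/m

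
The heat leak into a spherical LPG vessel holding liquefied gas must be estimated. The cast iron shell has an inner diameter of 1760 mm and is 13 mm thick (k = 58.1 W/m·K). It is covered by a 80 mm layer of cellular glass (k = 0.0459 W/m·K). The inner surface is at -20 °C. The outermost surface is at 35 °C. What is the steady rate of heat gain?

Q ≈ 345 W

For a spherical shell R = (1/r₁ − 1/r₂)/(4πk); film R = 1/(h·4πr²). In series:
R_cast iron shell = (1/0.88 − 1/0.893)/(4π×58.1) = 2.266×10^-5 K/W
R_cellular glass = (1/0.893 − 1/0.973)/(4π×0.0459) = 0.1596 K/W
R_total = 0.1596 K/W
Q = ΔT/R_total = 55/0.1596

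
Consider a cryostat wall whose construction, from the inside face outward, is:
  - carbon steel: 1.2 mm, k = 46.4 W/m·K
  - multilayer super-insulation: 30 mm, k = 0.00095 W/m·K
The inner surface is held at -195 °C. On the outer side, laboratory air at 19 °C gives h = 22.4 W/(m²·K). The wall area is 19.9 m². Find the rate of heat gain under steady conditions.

Series thermal resistances:
R_carbon steel = L/(kA) = 0.0012/(46.4×19.9) = 1.3×10^-6 K/W
R_multilayer super-insulation = L/(kA) = 0.03/(0.00095×19.9) = 1.587 K/W
R_outer film = 1/(h_o·A) = 1/(22.4×19.9) = 0.002243 K/W
R_total = 1.589 K/W
Q = ΔT / R_total = 214 / 1.589

Q ≈ 135 W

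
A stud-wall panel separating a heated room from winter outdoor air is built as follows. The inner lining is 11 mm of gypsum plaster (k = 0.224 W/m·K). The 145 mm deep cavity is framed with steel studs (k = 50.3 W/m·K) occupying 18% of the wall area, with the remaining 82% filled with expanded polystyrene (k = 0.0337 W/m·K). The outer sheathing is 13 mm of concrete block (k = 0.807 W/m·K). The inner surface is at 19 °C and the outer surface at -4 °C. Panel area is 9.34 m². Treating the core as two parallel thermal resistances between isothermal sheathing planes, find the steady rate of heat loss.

Sheathing layers in series; stud and cavity paths in parallel between them.
R_inner = 0.011/(0.224×9.34) = 0.005258 K/W
R_stud  = 0.145/(50.3×0.18×9.34) = 0.001715 K/W
R_cav   = 0.145/(0.0337×0.82×9.34) = 0.5618 K/W
1/R_core = 1/R_stud + 1/R_cav → R_core = 0.001709 K/W
R_outer = 0.013/(0.807×9.34) = 0.001725 K/W
R_total = 0.008692 K/W
Q = ΔT/R_total = 23/0.008692

Q ≈ 2650 W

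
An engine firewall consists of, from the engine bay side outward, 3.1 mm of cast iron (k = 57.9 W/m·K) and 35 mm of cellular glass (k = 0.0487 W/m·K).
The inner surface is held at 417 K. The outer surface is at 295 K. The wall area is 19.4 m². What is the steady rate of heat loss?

Thermal resistances in series:
R_cast iron = L/(kA) = 0.0031/(57.9×19.4) = 2.76×10^-6 K/W
R_cellular glass = L/(kA) = 0.035/(0.0487×19.4) = 0.03705 K/W
R_total = 0.03705 K/W
Q = ΔT / R_total = 122 / 0.03705

Q ≈ 3290 W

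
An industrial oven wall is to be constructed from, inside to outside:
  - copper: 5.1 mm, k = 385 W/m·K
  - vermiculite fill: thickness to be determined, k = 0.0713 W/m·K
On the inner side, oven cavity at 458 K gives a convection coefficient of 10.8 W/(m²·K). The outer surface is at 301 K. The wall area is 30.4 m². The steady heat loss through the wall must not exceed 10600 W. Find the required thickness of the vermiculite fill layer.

Thermal resistances in series:
R_inner film = 1/(h_i·A) = 1/(10.8×30.4) = 0.003046 K/W
R_copper = L/(kA) = 0.0051/(385×30.4) = 4.357×10^-7 K/W
Sum of the known resistances R_other = 0.003046 K/W
Required total resistance R_tot = ΔT/Q_allow = 157/10600 = 0.01481 K/W
R_vermiculite fill = R_tot − R_other = 0.01177 K/W
L = R·k·A = 0.01177×0.0713×30.4

L ≈ 25.5 mm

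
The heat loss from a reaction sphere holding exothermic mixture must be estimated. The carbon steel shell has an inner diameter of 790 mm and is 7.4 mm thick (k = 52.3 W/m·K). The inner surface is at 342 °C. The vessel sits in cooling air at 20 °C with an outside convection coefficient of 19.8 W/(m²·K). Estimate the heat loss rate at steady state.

Each spherical layer contributes R = (1/r_i − 1/r_o)/(4πk):
R_carbon steel shell = (1/0.395 − 1/0.4024)/(4π×52.3) = 7.084×10^-5 K/W
R_outer film = 1/(h·4πr_o²) = 1/(19.8×4π×0.4024²) = 0.02482 K/W
R_total = 0.02489 K/W
Q = ΔT/R_total = 322/0.02489

Q ≈ 12900 W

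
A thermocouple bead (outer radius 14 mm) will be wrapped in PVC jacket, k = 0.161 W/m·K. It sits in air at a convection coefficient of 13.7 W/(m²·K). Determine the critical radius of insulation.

For a sphere r_cr = 2k/h = 2×0.161/13.7
r_cr = 23.5 mm; since the bare radius (14 mm) is below r_cr, adding a thin layer of insulation will *increase* heat loss.

r_cr ≈ 23.5 mm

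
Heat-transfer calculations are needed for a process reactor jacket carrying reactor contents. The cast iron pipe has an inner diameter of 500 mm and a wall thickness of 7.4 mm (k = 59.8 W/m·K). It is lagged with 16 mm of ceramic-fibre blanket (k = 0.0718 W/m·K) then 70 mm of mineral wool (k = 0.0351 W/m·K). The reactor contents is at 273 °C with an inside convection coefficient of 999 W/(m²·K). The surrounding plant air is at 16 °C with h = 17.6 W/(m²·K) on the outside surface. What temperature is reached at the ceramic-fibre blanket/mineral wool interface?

Per-layer cylindrical resistances, series-summed:
R_inner film = 1/(h_i·2πr₁L) = 1/(999×2π×0.25×1) = 6.373×10^-4 K/W
R_cast iron pipe wall = ln(257.4/250)/(2π×59.8×1) = 7.764×10^-5 K/W
R_ceramic-fibre blanket = ln(273.4/257.4)/(2π×0.0718×1) = 0.1337 K/W
R_mineral wool = ln(343.4/273.4)/(2π×0.0351×1) = 1.034 K/W
R_outer film = 1/(h_o·2πr_oL) = 1/(17.6×2π×0.3434×1) = 0.02633 K/W
R_total = 1.194 K/W
Q = ΔT/R_total = 257/1.194
Q = 215 W/m
T_interface = T_inner − Q·ΣR(inner→interface) = 273 − 215×0.1344

T ≈ 244 °C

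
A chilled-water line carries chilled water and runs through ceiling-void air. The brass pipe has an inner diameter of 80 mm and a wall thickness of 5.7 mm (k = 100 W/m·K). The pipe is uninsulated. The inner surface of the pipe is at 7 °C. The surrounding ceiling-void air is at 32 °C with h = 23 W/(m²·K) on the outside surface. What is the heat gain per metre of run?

Treating each annulus and film as a series resistance:
R_brass pipe wall = ln(45.7/40)/(2π×100×1) = 2.12×10^-4 K/W
R_outer film = 1/(h_o·2πr_oL) = 1/(23×2π×0.0457×1) = 0.1514 K/W
R_total = 0.1516 K/W
Q = ΔT/R_total = 25/0.1516

q′ ≈ 165 W/m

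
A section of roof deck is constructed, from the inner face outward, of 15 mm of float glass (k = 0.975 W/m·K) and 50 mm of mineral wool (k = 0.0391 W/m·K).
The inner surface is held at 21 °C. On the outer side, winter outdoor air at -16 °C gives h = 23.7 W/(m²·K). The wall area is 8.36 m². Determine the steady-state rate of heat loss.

Using the resistance-network approach (series):
R_float glass = L/(kA) = 0.015/(0.975×8.36) = 0.00184 K/W
R_mineral wool = L/(kA) = 0.05/(0.0391×8.36) = 0.153 K/W
R_outer film = 1/(h_o·A) = 1/(23.7×8.36) = 0.005047 K/W
R_total = 0.1599 K/W
Q = ΔT / R_total = 37 / 0.1599

Q ≈ 231 W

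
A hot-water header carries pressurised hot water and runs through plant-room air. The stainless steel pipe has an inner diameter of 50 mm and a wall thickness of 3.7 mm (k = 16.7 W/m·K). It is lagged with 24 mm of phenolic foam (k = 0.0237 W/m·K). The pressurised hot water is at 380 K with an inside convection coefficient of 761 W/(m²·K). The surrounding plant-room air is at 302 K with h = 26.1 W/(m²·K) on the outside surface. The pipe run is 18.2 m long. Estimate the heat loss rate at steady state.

Q ≈ 337 W

Radial resistances (cylindrical: R_cond = ln(r_o/r_i)/(2πkL), R_conv = 1/(h·2πrL)):
R_inner film = 1/(h_i·2πr₁L) = 1/(761×2π×0.025×18.2) = 4.596×10^-4 K/W
R_stainless steel pipe wall = ln(28.7/25)/(2π×16.7×18.2) = 7.227×10^-5 K/W
R_phenolic foam = ln(52.7/28.7)/(2π×0.0237×18.2) = 0.2242 K/W
R_outer film = 1/(h_o·2πr_oL) = 1/(26.1×2π×0.0527×18.2) = 0.006358 K/W
R_total = 0.2311 K/W
Q = ΔT/R_total = 78/0.2311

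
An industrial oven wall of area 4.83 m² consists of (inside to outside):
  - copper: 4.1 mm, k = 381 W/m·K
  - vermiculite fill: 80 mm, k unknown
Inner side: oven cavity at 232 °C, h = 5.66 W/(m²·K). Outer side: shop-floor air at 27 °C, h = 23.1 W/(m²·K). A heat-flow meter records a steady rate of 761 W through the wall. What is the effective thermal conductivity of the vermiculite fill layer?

Thermal resistances in series:
R_inner film = 1/(h_i·A) = 1/(5.66×4.83) = 0.03658 K/W
R_copper = L/(kA) = 0.0041/(381×4.83) = 2.228×10^-6 K/W
R_outer film = 1/(h_o·A) = 1/(23.1×4.83) = 0.008963 K/W
Sum of known resistances R_other = 0.04554 K/W
Total R = ΔT/Q = 205/761 = 0.2694 K/W
R_vermiculite fill = R_total − R_other = 0.2238 K/W
k = L/(R·A) = 0.08/(0.2238×4.83)

k ≈ 0.074 W/(m·K)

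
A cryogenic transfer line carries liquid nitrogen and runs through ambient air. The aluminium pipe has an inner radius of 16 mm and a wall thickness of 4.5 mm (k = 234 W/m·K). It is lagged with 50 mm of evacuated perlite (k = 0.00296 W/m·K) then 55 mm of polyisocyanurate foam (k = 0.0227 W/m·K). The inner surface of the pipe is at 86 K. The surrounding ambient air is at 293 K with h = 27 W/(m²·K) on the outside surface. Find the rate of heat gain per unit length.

Per-layer cylindrical resistances, series-summed:
R_aluminium pipe wall = ln(20.5/16)/(2π×234×1) = 1.686×10^-4 K/W
R_evacuated perlite = ln(70.5/20.5)/(2π×0.00296×1) = 66.41 K/W
R_polyisocyanurate foam = ln(125.5/70.5)/(2π×0.0227×1) = 4.043 K/W
R_outer film = 1/(h_o·2πr_oL) = 1/(27×2π×0.1255×1) = 0.04697 K/W
R_total = 70.5 K/W
Q = ΔT/R_total = 207/70.5

q′ ≈ 2.94 W/m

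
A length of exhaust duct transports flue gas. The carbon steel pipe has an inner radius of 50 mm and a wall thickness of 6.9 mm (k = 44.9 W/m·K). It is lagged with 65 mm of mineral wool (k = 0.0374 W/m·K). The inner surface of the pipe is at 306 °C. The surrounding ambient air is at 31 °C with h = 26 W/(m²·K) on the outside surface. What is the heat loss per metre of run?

q′ ≈ 83.5 W/m

Treating each annulus and film as a series resistance:
R_carbon steel pipe wall = ln(56.9/50)/(2π×44.9×1) = 4.582×10^-4 K/W
R_mineral wool = ln(121.9/56.9)/(2π×0.0374×1) = 3.242 K/W
R_outer film = 1/(h_o·2πr_oL) = 1/(26×2π×0.1219×1) = 0.05022 K/W
R_total = 3.293 K/W
Q = ΔT/R_total = 275/3.293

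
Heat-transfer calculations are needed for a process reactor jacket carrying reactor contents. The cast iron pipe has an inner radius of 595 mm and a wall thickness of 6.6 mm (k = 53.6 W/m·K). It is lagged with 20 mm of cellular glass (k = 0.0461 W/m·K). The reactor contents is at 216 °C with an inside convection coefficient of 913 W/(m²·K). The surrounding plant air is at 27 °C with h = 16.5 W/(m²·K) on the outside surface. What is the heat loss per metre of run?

Cylindrical conduction, so R = ln(r₂/r₁)/(2πkL) per layer, in series:
R_inner film = 1/(h_i·2πr₁L) = 1/(913×2π×0.595×1) = 2.93×10^-4 K/W
R_cast iron pipe wall = ln(601.6/595)/(2π×53.6×1) = 3.276×10^-5 K/W
R_cellular glass = ln(621.6/601.6)/(2π×0.0461×1) = 0.1129 K/W
R_outer film = 1/(h_o·2πr_oL) = 1/(16.5×2π×0.6216×1) = 0.01552 K/W
R_total = 0.1288 K/W
Q = ΔT/R_total = 189/0.1288

q′ ≈ 1470 W/m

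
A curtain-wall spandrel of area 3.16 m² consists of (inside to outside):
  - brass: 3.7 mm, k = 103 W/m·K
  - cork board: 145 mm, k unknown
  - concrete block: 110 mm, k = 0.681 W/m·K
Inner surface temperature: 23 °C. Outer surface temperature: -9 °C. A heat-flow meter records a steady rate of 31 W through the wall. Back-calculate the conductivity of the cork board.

k ≈ 0.0468 W/(m·K)

Thermal resistances in series:
R_brass = L/(kA) = 0.0037/(103×3.16) = 1.137×10^-5 K/W
R_concrete block = L/(kA) = 0.11/(0.681×3.16) = 0.05112 K/W
Sum of known resistances R_other = 0.05113 K/W
Total R = ΔT/Q = 32/31 = 1.032 K/W
R_cork board = R_total − R_other = 0.9811 K/W
k = L/(R·A) = 0.145/(0.9811×3.16)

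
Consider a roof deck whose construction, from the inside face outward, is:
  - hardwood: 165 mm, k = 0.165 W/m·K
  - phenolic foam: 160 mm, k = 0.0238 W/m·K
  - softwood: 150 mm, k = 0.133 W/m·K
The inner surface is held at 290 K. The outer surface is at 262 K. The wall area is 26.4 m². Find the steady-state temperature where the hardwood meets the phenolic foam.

Model the wall as resistances in series:
R_hardwood = L/(kA) = 0.165/(0.165×26.4) = 0.03788 K/W
R_phenolic foam = L/(kA) = 0.16/(0.0238×26.4) = 0.2546 K/W
R_softwood = L/(kA) = 0.15/(0.133×26.4) = 0.04272 K/W
R_total = 0.3352 K/W;  Q = ΔT/R_total = 28/0.3352 = 83.52 W
T_interface = T_inner − Q·ΣR(inner→interface) = 290 − 83.5×0.03788

T ≈ 287 K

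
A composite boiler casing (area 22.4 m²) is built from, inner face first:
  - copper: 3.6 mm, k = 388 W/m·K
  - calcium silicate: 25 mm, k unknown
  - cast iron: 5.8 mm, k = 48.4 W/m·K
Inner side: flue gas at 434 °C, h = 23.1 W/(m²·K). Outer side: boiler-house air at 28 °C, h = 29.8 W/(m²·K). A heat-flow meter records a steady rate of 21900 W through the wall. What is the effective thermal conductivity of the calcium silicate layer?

k ≈ 0.0739 W/(m·K)

Thermal resistances in series:
R_inner film = 1/(h_i·A) = 1/(23.1×22.4) = 0.001933 K/W
R_copper = L/(kA) = 0.0036/(388×22.4) = 4.142×10^-7 K/W
R_cast iron = L/(kA) = 0.0058/(48.4×22.4) = 5.35×10^-6 K/W
R_outer film = 1/(h_o·A) = 1/(29.8×22.4) = 0.001498 K/W
Sum of known resistances R_other = 0.003436 K/W
Total R = ΔT/Q = 406/21900 = 0.01854 K/W
R_calcium silicate = R_total − R_other = 0.0151 K/W
k = L/(R·A) = 0.025/(0.0151×22.4)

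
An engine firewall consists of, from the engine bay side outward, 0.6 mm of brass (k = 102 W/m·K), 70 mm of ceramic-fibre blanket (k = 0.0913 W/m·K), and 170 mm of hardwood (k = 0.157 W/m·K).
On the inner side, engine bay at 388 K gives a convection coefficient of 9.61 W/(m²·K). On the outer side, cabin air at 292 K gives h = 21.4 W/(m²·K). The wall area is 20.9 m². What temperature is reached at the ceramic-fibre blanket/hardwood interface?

T ≈ 346 K

Series thermal resistances:
R_inner film = 1/(h_i·A) = 1/(9.61×20.9) = 0.004979 K/W
R_brass = L/(kA) = 0.0006/(102×20.9) = 2.815×10^-7 K/W
R_ceramic-fibre blanket = L/(kA) = 0.07/(0.0913×20.9) = 0.03668 K/W
R_hardwood = L/(kA) = 0.17/(0.157×20.9) = 0.05181 K/W
R_outer film = 1/(h_o·A) = 1/(21.4×20.9) = 0.002236 K/W
R_total = 0.09571 K/W;  Q = ΔT/R_total = 96/0.09571 = 1003 W
T_interface = T_inner − Q·ΣR(inner→interface) = 388 − 1000×0.04166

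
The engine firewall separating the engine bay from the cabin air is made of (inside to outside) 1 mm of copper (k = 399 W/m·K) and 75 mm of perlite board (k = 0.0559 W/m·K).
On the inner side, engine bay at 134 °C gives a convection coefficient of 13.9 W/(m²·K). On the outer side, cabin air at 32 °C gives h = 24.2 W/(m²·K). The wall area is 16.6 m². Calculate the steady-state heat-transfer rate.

Treating each layer as a thermal resistance in series:
R_inner film = 1/(h_i·A) = 1/(13.9×16.6) = 0.004334 K/W
R_copper = L/(kA) = 0.001/(399×16.6) = 1.51×10^-7 K/W
R_perlite board = L/(kA) = 0.075/(0.0559×16.6) = 0.08082 K/W
R_outer film = 1/(h_o·A) = 1/(24.2×16.6) = 0.002489 K/W
R_total = 0.08765 K/W
Q = ΔT / R_total = 102 / 0.08765

Q ≈ 1160 W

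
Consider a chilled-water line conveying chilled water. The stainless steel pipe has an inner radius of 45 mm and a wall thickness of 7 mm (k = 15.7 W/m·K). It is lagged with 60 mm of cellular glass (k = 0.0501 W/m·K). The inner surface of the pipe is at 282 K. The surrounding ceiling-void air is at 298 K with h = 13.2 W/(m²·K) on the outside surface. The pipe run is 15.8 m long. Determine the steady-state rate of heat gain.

Q ≈ 99.3 W

Per-layer cylindrical resistances, series-summed:
R_stainless steel pipe wall = ln(52/45)/(2π×15.7×15.8) = 9.276×10^-5 K/W
R_cellular glass = ln(112/52)/(2π×0.0501×15.8) = 0.1543 K/W
R_outer film = 1/(h_o·2πr_oL) = 1/(13.2×2π×0.112×15.8) = 0.006814 K/W
R_total = 0.1612 K/W
Q = ΔT/R_total = 16/0.1612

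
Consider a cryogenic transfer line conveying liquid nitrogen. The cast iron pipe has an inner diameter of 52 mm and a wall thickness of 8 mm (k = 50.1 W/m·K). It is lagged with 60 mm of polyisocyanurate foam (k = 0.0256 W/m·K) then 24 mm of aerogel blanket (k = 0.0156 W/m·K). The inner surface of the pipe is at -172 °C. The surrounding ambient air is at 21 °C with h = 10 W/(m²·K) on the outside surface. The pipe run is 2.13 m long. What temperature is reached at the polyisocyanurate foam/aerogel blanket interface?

Per-layer cylindrical resistances, series-summed:
R_cast iron pipe wall = ln(34/26)/(2π×50.1×2.13) = 4.001×10^-4 K/W
R_polyisocyanurate foam = ln(94/34)/(2π×0.0256×2.13) = 2.968 K/W
R_aerogel blanket = ln(118/94)/(2π×0.0156×2.13) = 1.089 K/W
R_outer film = 1/(h_o·2πr_oL) = 1/(10×2π×0.118×2.13) = 0.06332 K/W
R_total = 4.121 K/W
Q = ΔT/R_total = 193/4.121
Q = 46.8 W
T_interface = T_inner + Q·ΣR(inner→interface) = -172 + 46.8×2.969

T ≈ -33 °C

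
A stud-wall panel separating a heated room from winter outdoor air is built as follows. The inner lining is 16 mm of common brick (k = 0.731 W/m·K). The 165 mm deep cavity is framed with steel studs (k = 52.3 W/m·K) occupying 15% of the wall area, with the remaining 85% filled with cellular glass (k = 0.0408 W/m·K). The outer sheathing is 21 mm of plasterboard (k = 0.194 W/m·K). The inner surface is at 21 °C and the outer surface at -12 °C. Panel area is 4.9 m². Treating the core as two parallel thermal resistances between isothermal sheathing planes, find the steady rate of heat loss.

Sheathing layers in series; stud and cavity paths in parallel between them.
R_inner = 0.016/(0.731×4.9) = 0.004467 K/W
R_stud  = 0.165/(52.3×0.15×4.9) = 0.004292 K/W
R_cav   = 0.165/(0.0408×0.85×4.9) = 0.971 K/W
1/R_core = 1/R_stud + 1/R_cav → R_core = 0.004273 K/W
R_outer = 0.021/(0.194×4.9) = 0.02209 K/W
R_total = 0.03083 K/W
Q = ΔT/R_total = 33/0.03083

Q ≈ 1070 W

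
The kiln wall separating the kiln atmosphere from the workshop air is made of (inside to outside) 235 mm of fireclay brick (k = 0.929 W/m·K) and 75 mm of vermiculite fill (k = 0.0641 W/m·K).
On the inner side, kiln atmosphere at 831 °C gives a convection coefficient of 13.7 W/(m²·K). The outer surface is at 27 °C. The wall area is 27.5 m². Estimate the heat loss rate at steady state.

Q ≈ 14800 W

Thermal resistances in series:
R_inner film = 1/(h_i·A) = 1/(13.7×27.5) = 0.002654 K/W
R_fireclay brick = L/(kA) = 0.235/(0.929×27.5) = 0.009199 K/W
R_vermiculite fill = L/(kA) = 0.075/(0.0641×27.5) = 0.04255 K/W
R_total = 0.0544 K/W
Q = ΔT / R_total = 804 / 0.0544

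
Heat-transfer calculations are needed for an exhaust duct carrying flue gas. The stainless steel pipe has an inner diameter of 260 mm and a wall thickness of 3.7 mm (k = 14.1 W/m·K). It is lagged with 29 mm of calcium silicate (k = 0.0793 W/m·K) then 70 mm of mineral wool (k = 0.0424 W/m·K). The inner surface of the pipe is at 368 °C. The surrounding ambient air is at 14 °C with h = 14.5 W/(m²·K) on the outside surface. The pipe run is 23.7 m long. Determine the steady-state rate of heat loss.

Q ≈ 4700 W

Treating each annulus and film as a series resistance:
R_stainless steel pipe wall = ln(133.7/130)/(2π×14.1×23.7) = 1.337×10^-5 K/W
R_calcium silicate = ln(162.7/133.7)/(2π×0.0793×23.7) = 0.01662 K/W
R_mineral wool = ln(232.7/162.7)/(2π×0.0424×23.7) = 0.05668 K/W
R_outer film = 1/(h_o·2πr_oL) = 1/(14.5×2π×0.2327×23.7) = 0.00199 K/W
R_total = 0.0753 K/W
Q = ΔT/R_total = 354/0.0753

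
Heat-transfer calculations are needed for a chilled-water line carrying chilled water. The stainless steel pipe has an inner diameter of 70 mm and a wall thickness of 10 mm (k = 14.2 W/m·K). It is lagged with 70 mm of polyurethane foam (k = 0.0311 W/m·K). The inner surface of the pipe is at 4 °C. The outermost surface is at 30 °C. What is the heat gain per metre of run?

For a radial system each layer contributes R = ln(r_out/r_in)/(2πkL); films add R = 1/(hA).
R_stainless steel pipe wall = ln(45/35)/(2π×14.2×1) = 0.002817 K/W
R_polyurethane foam = ln(115/45)/(2π×0.0311×1) = 4.802 K/W
R_total = 4.804 K/W
Q = ΔT/R_total = 26/4.804

q′ ≈ 5.41 W/m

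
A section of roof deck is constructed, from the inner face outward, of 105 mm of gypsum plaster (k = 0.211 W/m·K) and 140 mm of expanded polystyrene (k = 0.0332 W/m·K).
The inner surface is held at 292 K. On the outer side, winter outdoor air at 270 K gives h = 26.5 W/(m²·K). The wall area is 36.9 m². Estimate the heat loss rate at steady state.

Using the resistance-network approach (series):
R_gypsum plaster = L/(kA) = 0.105/(0.211×36.9) = 0.01349 K/W
R_expanded polystyrene = L/(kA) = 0.14/(0.0332×36.9) = 0.1143 K/W
R_outer film = 1/(h_o·A) = 1/(26.5×36.9) = 0.001023 K/W
R_total = 0.1288 K/W
Q = ΔT / R_total = 22 / 0.1288

Q ≈ 171 W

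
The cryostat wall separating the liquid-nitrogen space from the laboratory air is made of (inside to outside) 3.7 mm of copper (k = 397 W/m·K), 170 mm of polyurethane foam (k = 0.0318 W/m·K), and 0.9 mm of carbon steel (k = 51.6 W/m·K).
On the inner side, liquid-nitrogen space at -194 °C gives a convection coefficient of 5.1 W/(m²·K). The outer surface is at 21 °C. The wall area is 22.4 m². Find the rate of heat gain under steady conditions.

Q ≈ 869 W

Model the wall as resistances in series:
R_inner film = 1/(h_i·A) = 1/(5.1×22.4) = 0.008754 K/W
R_copper = L/(kA) = 0.0037/(397×22.4) = 4.161×10^-7 K/W
R_polyurethane foam = L/(kA) = 0.17/(0.0318×22.4) = 0.2387 K/W
R_carbon steel = L/(kA) = 0.0009/(51.6×22.4) = 7.787×10^-7 K/W
R_total = 0.2474 K/W
Q = ΔT / R_total = 215 / 0.2474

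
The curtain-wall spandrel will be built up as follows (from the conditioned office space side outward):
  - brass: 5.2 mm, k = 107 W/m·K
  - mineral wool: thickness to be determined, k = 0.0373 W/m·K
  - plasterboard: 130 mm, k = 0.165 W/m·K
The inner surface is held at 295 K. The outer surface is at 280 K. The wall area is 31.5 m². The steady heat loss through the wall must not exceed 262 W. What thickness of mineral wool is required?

Thermal resistances in series:
R_brass = L/(kA) = 0.0052/(107×31.5) = 1.543×10^-6 K/W
R_plasterboard = L/(kA) = 0.13/(0.165×31.5) = 0.02501 K/W
Sum of the known resistances R_other = 0.02501 K/W
Required total resistance R_tot = ΔT/Q_allow = 15/262 = 0.05725 K/W
R_mineral wool = R_tot − R_other = 0.03224 K/W
L = R·k·A = 0.03224×0.0373×31.5

L ≈ 37.9 mm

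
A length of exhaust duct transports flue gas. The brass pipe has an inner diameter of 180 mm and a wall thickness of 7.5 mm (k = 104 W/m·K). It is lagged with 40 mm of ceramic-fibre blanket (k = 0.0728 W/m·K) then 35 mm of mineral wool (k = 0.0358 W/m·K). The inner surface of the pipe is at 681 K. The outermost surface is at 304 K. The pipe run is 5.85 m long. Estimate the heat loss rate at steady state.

Q ≈ 1250 W

Treating each annulus and film as a series resistance:
R_brass pipe wall = ln(97.5/90)/(2π×104×5.85) = 2.094×10^-5 K/W
R_ceramic-fibre blanket = ln(137.5/97.5)/(2π×0.0728×5.85) = 0.1285 K/W
R_mineral wool = ln(172.5/137.5)/(2π×0.0358×5.85) = 0.1723 K/W
R_total = 0.3008 K/W
Q = ΔT/R_total = 377/0.3008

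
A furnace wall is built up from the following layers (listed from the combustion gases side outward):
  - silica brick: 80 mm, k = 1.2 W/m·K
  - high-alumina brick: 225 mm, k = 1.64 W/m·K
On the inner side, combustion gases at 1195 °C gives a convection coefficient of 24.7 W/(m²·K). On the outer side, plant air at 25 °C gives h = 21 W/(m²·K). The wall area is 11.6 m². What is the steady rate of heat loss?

Q ≈ 46500 W

Series thermal resistances:
R_inner film = 1/(h_i·A) = 1/(24.7×11.6) = 0.00349 K/W
R_silica brick = L/(kA) = 0.08/(1.2×11.6) = 0.005747 K/W
R_high-alumina brick = L/(kA) = 0.225/(1.64×11.6) = 0.01183 K/W
R_outer film = 1/(h_o·A) = 1/(21×11.6) = 0.004105 K/W
R_total = 0.02517 K/W
Q = ΔT / R_total = 1170 / 0.02517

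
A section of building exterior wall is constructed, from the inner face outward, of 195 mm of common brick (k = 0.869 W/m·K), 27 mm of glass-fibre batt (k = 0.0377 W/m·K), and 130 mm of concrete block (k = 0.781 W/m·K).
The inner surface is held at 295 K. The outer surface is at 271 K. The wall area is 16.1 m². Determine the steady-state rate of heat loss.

Q ≈ 349 W

Using the resistance-network approach (series):
R_common brick = L/(kA) = 0.195/(0.869×16.1) = 0.01394 K/W
R_glass-fibre batt = L/(kA) = 0.027/(0.0377×16.1) = 0.04448 K/W
R_concrete block = L/(kA) = 0.13/(0.781×16.1) = 0.01034 K/W
R_total = 0.06876 K/W
Q = ΔT / R_total = 24 / 0.06876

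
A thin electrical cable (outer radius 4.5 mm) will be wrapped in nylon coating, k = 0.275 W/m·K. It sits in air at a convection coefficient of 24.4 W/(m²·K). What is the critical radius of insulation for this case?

r_cr ≈ 11.3 mm

For a cylinder r_cr = k/h = 0.275/24.4
r_cr = 11.3 mm; since the bare radius (4.5 mm) is below r_cr, adding a thin layer of insulation will *increase* heat loss.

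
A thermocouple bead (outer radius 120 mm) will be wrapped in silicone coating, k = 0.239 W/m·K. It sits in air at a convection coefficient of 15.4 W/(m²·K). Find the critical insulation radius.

For a sphere r_cr = 2k/h = 2×0.239/15.4
r_cr = 31 mm; since the bare radius (120 mm) is above r_cr, any added insulation will reduce heat loss.

r_cr ≈ 31 mm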